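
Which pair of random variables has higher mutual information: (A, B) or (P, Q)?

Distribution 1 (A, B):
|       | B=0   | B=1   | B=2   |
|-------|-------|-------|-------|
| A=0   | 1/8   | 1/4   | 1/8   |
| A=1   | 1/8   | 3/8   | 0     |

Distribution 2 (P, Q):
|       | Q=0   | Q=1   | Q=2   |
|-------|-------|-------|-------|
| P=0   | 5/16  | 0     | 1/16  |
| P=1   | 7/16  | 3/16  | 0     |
Distribution 1 (A, B):
Marginal P(A) (row sums):
  P(A=0) = 1/8 + 1/4 + 1/8 = 1/2
  P(A=1) = 1/8 + 3/8 + 0 = 1/2
Marginal P(B) (column sums):
  P(B=0) = 1/8 + 1/8 = 1/4
  P(B=1) = 1/4 + 3/8 = 5/8
  P(B=2) = 1/8 + 0 = 1/8

H(A) = -[(1/2)·log₂(1/2) + (1/2)·log₂(1/2)]
  = 0.5000 + 0.5000
  = 1.0000 bits
H(B) = -[(1/4)·log₂(1/4) + (5/8)·log₂(5/8) + (1/8)·log₂(1/8)]
  = 0.5000 + 0.4238 + 0.3750
  = 1.2988 bits
H(A,B) = -[(1/8)·log₂(1/8) + (1/4)·log₂(1/4) + (1/8)·log₂(1/8) + (1/8)·log₂(1/8) + (3/8)·log₂(3/8)]
  = 0.3750 + 0.5000 + 0.3750 + 0.3750 + 0.5306
  = 2.1556 bits

I(A;B) = H(A) + H(B) - H(A,B)
  = 1.0000 + 1.2988 - 2.1556
  = 0.1432 bits

Distribution 2 (P, Q):
Marginal P(P) (row sums):
  P(P=0) = 5/16 + 0 + 1/16 = 3/8
  P(P=1) = 7/16 + 3/16 + 0 = 5/8
Marginal P(Q) (column sums):
  P(Q=0) = 5/16 + 7/16 = 3/4
  P(Q=1) = 0 + 3/16 = 3/16
  P(Q=2) = 1/16 + 0 = 1/16

H(P) = -[(3/8)·log₂(3/8) + (5/8)·log₂(5/8)]
  = 0.5306 + 0.4238
  = 0.9544 bits
H(Q) = -[(3/4)·log₂(3/4) + (3/16)·log₂(3/16) + (1/16)·log₂(1/16)]
  = 0.3113 + 0.4528 + 0.2500
  = 1.0141 bits
H(P,Q) = -[(5/16)·log₂(5/16) + (1/16)·log₂(1/16) + (7/16)·log₂(7/16) + (3/16)·log₂(3/16)]
  = 0.5244 + 0.2500 + 0.5218 + 0.4528
  = 1.7490 bits

I(P;Q) = H(P) + H(Q) - H(P,Q)
  = 0.9544 + 1.0141 - 1.7490
  = 0.2195 bits

I(P;Q) = 0.2195 bits > I(A;B) = 0.1432 bits, so (P, Q) has the higher mutual information (stronger dependence).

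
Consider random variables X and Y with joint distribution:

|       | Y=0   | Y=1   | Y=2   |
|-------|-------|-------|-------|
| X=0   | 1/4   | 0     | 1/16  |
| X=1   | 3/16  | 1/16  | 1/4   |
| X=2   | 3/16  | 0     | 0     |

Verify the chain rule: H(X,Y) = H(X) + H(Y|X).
Left side:
H(X,Y) = -[(1/4)·log₂(1/4) + (1/16)·log₂(1/16) + (3/16)·log₂(3/16) + (1/16)·log₂(1/16) + (1/4)·log₂(1/4) + (3/16)·log₂(3/16)]
  = 0.5000 + 0.2500 + 0.4528 + 0.2500 + 0.5000 + 0.4528
  = 2.4056 bits

Right side:
Marginal P(X) (row sums):
  P(X=0) = 1/4 + 0 + 1/16 = 5/16
  P(X=1) = 3/16 + 1/16 + 1/4 = 1/2
  P(X=2) = 3/16 + 0 + 0 = 3/16
H(X) = -[(5/16)·log₂(5/16) + (1/2)·log₂(1/2) + (3/16)·log₂(3/16)]
  = 0.5244 + 0.5000 + 0.4528
  = 1.4772 bits
H(Y|X) = -Σ P(X,Y)·log₂ P(Y|X), where P(Y|X) = P(X,Y) / P(X)
  (cells with P(X,Y) = 0 contribute 0)
  (X=0,Y=0): P(Y|X) = (1/4)/(5/16) = 4/5;  -(1/4)·log₂(4/5) = 0.0805
  (X=0,Y=2): P(Y|X) = (1/16)/(5/16) = 1/5;  -(1/16)·log₂(1/5) = 0.1451
  (X=1,Y=0): P(Y|X) = (3/16)/(1/2) = 3/8;  -(3/16)·log₂(3/8) = 0.2653
  (X=1,Y=1): P(Y|X) = (1/16)/(1/2) = 1/8;  -(1/16)·log₂(1/8) = 0.1875
  (X=1,Y=2): P(Y|X) = (1/4)/(1/2) = 1/2;  -(1/4)·log₂(1/2) = 0.2500
  (X=2,Y=0): P(Y|X) = (3/16)/(3/16) = 1;  -(3/16)·log₂(1) = 0.0000
H(Y|X) = 0.0805 + 0.1451 + 0.2653 + 0.1875 + 0.2500 + 0.0000
  = 0.9284 bits
H(X) + H(Y|X) = 1.4772 + 0.9284 = 2.4056 bits

Both sides equal 2.4056 bits, so the chain rule holds ✓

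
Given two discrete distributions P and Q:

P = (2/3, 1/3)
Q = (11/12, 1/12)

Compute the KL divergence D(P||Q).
D(P||Q) = Σ P(i) log₂(P(i)/Q(i))
  i=0: (2/3) × log₂((2/3)/(11/12)) = (2/3) × log₂(8/11) = -0.3063
  i=1: (1/3) × log₂((1/3)/(1/12)) = (1/3) × log₂(4) = 0.6667
D(P||Q) = -0.3063 + 0.6667
  = 0.3604 bits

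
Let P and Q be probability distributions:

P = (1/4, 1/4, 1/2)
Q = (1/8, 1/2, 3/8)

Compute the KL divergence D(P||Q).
D(P||Q) = Σ P(i) log₂(P(i)/Q(i))
  i=0: (1/4) × log₂((1/4)/(1/8)) = (1/4) × log₂(2) = 0.2500
  i=1: (1/4) × log₂((1/4)/(1/2)) = (1/4) × log₂(1/2) = -0.2500
  i=2: (1/2) × log₂((1/2)/(3/8)) = (1/2) × log₂(4/3) = 0.2075
D(P||Q) = 0.2500 - 0.2500 + 0.2075
  = 0.2075 bits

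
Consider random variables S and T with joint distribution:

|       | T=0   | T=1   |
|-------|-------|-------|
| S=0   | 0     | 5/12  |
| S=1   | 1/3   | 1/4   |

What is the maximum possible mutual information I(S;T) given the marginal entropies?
The upper bound on mutual information is I(S;T) ≤ min(H(S), H(T)).

Marginal P(S) (row sums):
  P(S=0) = 0 + 5/12 = 5/12
  P(S=1) = 1/3 + 1/4 = 7/12
Marginal P(T) (column sums):
  P(T=0) = 0 + 1/3 = 1/3
  P(T=1) = 5/12 + 1/4 = 2/3

H(S) = -[(5/12)·log₂(5/12) + (7/12)·log₂(7/12)]
  = 0.5263 + 0.4536
  = 0.9799 bits
H(T) = -[(1/3)·log₂(1/3) + (2/3)·log₂(2/3)]
  = 0.5283 + 0.3900
  = 0.9183 bits

Maximum possible I(S;T) = min(0.9799, 0.9183) = 0.9183 bits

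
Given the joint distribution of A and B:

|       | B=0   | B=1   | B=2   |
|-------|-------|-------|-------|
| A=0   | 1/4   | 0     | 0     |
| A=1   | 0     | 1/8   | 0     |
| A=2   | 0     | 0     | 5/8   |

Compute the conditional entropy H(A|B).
Marginal P(B) (column sums):
  P(B=0) = 1/4 + 0 + 0 = 1/4
  P(B=1) = 0 + 1/8 + 0 = 1/8
  P(B=2) = 0 + 0 + 5/8 = 5/8

H(A|B) = -Σ P(A,B)·log₂ P(A|B), where P(A|B) = P(A,B) / P(B)
  (cells with P(A,B) = 0 contribute 0)
  (A=0,B=0): P(A|B) = (1/4)/(1/4) = 1;  -(1/4)·log₂(1) = 0.0000
  (A=1,B=1): P(A|B) = (1/8)/(1/8) = 1;  -(1/8)·log₂(1) = 0.0000
  (A=2,B=2): P(A|B) = (5/8)/(5/8) = 1;  -(5/8)·log₂(1) = 0.0000
H(A|B) = 0.0000 + 0.0000 + 0.0000
  = 0.0000 bits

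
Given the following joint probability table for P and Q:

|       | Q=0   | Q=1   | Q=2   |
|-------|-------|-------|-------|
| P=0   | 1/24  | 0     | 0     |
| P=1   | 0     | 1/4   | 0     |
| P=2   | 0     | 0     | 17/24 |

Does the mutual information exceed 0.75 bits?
Marginal P(P) (row sums):
  P(P=0) = 1/24 + 0 + 0 = 1/24
  P(P=1) = 0 + 1/4 + 0 = 1/4
  P(P=2) = 0 + 0 + 17/24 = 17/24
Marginal P(Q) (column sums):
  P(Q=0) = 1/24 + 0 + 0 = 1/24
  P(Q=1) = 0 + 1/4 + 0 = 1/4
  P(Q=2) = 0 + 0 + 17/24 = 17/24

H(P) = -[(1/24)·log₂(1/24) + (1/4)·log₂(1/4) + (17/24)·log₂(17/24)]
  = 0.1910 + 0.5000 + 0.3524
  = 1.0434 bits
H(Q) = -[(1/24)·log₂(1/24) + (1/4)·log₂(1/4) + (17/24)·log₂(17/24)]
  = 0.1910 + 0.5000 + 0.3524
  = 1.0434 bits
H(P,Q) = -[(1/24)·log₂(1/24) + (1/4)·log₂(1/4) + (17/24)·log₂(17/24)]
  = 0.1910 + 0.5000 + 0.3524
  = 1.0434 bits

I(P;Q) = H(P) + H(Q) - H(P,Q)
  = 1.0434 + 1.0434 - 1.0434
  = 1.0434 bits

Yes. I(P;Q) = 1.0434 bits, which is > 0.75 bits.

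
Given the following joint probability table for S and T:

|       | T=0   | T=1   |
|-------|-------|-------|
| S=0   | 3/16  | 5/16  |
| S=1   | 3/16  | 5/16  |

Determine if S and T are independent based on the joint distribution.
Marginal P(S) (row sums):
  P(S=0) = 3/16 + 5/16 = 1/2
  P(S=1) = 3/16 + 5/16 = 1/2
Marginal P(T) (column sums):
  P(T=0) = 3/16 + 3/16 = 3/8
  P(T=1) = 5/16 + 5/16 = 5/8

S and T are independent iff P(S=i,T=j) = P(S=i)·P(T=j) for every cell.
  P(S=0)·P(T=0) = 1/2 × 3/8 = 3/16 = P(S=0,T=0) ✓
  P(S=0)·P(T=1) = 1/2 × 5/8 = 5/16 = P(S=0,T=1) ✓
  P(S=1)·P(T=0) = 1/2 × 3/8 = 3/16 = P(S=1,T=0) ✓
  P(S=1)·P(T=1) = 1/2 × 5/8 = 5/16 = P(S=1,T=1) ✓

Yes, S and T are independent: every cell factors, so I(S;T) = 0 bits.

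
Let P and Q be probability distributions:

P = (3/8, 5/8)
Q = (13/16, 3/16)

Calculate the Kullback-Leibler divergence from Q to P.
D(P||Q) = Σ P(i) log₂(P(i)/Q(i))
  i=0: (3/8) × log₂((3/8)/(13/16)) = (3/8) × log₂(6/13) = -0.4183
  i=1: (5/8) × log₂((5/8)/(3/16)) = (5/8) × log₂(10/3) = 1.0856
D(P||Q) = -0.4183 + 1.0856
  = 0.6673 bits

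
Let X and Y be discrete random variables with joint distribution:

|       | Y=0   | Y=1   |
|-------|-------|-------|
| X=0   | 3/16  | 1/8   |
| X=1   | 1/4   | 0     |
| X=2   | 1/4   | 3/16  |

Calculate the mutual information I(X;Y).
Marginal P(X) (row sums):
  P(X=0) = 3/16 + 1/8 = 5/16
  P(X=1) = 1/4 + 0 = 1/4
  P(X=2) = 1/4 + 3/16 = 7/16
Marginal P(Y) (column sums):
  P(Y=0) = 3/16 + 1/4 + 1/4 = 11/16
  P(Y=1) = 1/8 + 0 + 3/16 = 5/16

H(X) = -[(5/16)·log₂(5/16) + (1/4)·log₂(1/4) + (7/16)·log₂(7/16)]
  = 0.5244 + 0.5000 + 0.5218
  = 1.5462 bits
H(Y) = -[(11/16)·log₂(11/16) + (5/16)·log₂(5/16)]
  = 0.3716 + 0.5244
  = 0.8960 bits
H(X,Y) = -[(3/16)·log₂(3/16) + (1/8)·log₂(1/8) + (1/4)·log₂(1/4) + (1/4)·log₂(1/4) + (3/16)·log₂(3/16)]
  = 0.4528 + 0.3750 + 0.5000 + 0.5000 + 0.4528
  = 2.2806 bits

I(X;Y) = H(X) + H(Y) - H(X,Y)
  = 1.5462 + 0.8960 - 2.2806
  = 0.1616 bits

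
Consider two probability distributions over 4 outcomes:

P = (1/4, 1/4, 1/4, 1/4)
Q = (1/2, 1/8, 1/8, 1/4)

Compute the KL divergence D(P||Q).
D(P||Q) = Σ P(i) log₂(P(i)/Q(i))
  i=0: (1/4) × log₂((1/4)/(1/2)) = (1/4) × log₂(1/2) = -0.2500
  i=1: (1/4) × log₂((1/4)/(1/8)) = (1/4) × log₂(2) = 0.2500
  i=2: (1/4) × log₂((1/4)/(1/8)) = (1/4) × log₂(2) = 0.2500
  i=3: (1/4) × log₂((1/4)/(1/4)) = (1/4) × log₂(1) = 0.0000
D(P||Q) = -0.2500 + 0.2500 + 0.2500 + 0.0000
  = 0.2500 bits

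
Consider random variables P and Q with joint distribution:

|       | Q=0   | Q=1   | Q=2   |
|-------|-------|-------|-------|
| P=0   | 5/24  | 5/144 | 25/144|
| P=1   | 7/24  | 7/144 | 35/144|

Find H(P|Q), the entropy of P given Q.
Marginal P(Q) (column sums):
  P(Q=0) = 5/24 + 7/24 = 1/2
  P(Q=1) = 5/144 + 7/144 = 1/12
  P(Q=2) = 25/144 + 35/144 = 5/12

H(P|Q) = -Σ P(P,Q)·log₂ P(P|Q), where P(P|Q) = P(P,Q) / P(Q)
  (P=0,Q=0): P(P|Q) = (5/24)/(1/2) = 5/12;  -(5/24)·log₂(5/12) = 0.2631
  (P=0,Q=1): P(P|Q) = (5/144)/(1/12) = 5/12;  -(5/144)·log₂(5/12) = 0.0439
  (P=0,Q=2): P(P|Q) = (25/144)/(5/12) = 5/12;  -(25/144)·log₂(5/12) = 0.2193
  (P=1,Q=0): P(P|Q) = (7/24)/(1/2) = 7/12;  -(7/24)·log₂(7/12) = 0.2268
  (P=1,Q=1): P(P|Q) = (7/144)/(1/12) = 7/12;  -(7/144)·log₂(7/12) = 0.0378
  (P=1,Q=2): P(P|Q) = (35/144)/(5/12) = 7/12;  -(35/144)·log₂(7/12) = 0.1890
H(P|Q) = 0.2631 + 0.0439 + 0.2193 + 0.2268 + 0.0378 + 0.1890
  = 0.9799 bits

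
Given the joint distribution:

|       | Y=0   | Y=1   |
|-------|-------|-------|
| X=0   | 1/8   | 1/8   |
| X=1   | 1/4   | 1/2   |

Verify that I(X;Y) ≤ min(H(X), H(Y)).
Marginal P(X) (row sums):
  P(X=0) = 1/8 + 1/8 = 1/4
  P(X=1) = 1/4 + 1/2 = 3/4
Marginal P(Y) (column sums):
  P(Y=0) = 1/8 + 1/4 = 3/8
  P(Y=1) = 1/8 + 1/2 = 5/8

H(X) = -[(1/4)·log₂(1/4) + (3/4)·log₂(3/4)]
  = 0.5000 + 0.3113
  = 0.8113 bits
H(Y) = -[(3/8)·log₂(3/8) + (5/8)·log₂(5/8)]
  = 0.5306 + 0.4238
  = 0.9544 bits
H(X,Y) = -[(1/8)·log₂(1/8) + (1/8)·log₂(1/8) + (1/4)·log₂(1/4) + (1/2)·log₂(1/2)]
  = 0.3750 + 0.3750 + 0.5000 + 0.5000
  = 1.7500 bits

I(X;Y) = H(X) + H(Y) - H(X,Y)
  = 0.8113 + 0.9544 - 1.7500
  = 0.0157 bits

min(H(X), H(Y)) = min(0.8113, 0.9544) = 0.8113 bits
Since 0.0157 ≤ 0.8113, the bound is satisfied ✓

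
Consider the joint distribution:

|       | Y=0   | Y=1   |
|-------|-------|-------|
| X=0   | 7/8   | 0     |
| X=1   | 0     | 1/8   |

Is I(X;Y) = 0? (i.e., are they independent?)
Marginal P(X) (row sums):
  P(X=0) = 7/8 + 0 = 7/8
  P(X=1) = 0 + 1/8 = 1/8
Marginal P(Y) (column sums):
  P(Y=0) = 7/8 + 0 = 7/8
  P(Y=1) = 0 + 1/8 = 1/8

X and Y are independent iff P(X=i,Y=j) = P(X=i)·P(Y=j) for every cell.
  P(X=0)·P(Y=0) = 7/8 × 7/8 = 49/64, but P(X=0,Y=0) = 7/8 ✗

No, X and Y are not independent. Quantitatively, I(X;Y) > 0:

H(X) = -[(7/8)·log₂(7/8) + (1/8)·log₂(1/8)]
  = 0.1686 + 0.3750
  = 0.5436 bits
H(Y) = -[(7/8)·log₂(7/8) + (1/8)·log₂(1/8)]
  = 0.1686 + 0.3750
  = 0.5436 bits
H(X,Y) = -[(7/8)·log₂(7/8) + (1/8)·log₂(1/8)]
  = 0.1686 + 0.3750
  = 0.5436 bits
I(X;Y) = H(X) + H(Y) - H(X,Y) = 0.5436 + 0.5436 - 0.5436 = 0.5436 bits > 0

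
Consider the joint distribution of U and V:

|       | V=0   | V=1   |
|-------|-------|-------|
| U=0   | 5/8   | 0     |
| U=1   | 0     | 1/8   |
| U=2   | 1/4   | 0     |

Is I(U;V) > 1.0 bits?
Marginal P(U) (row sums):
  P(U=0) = 5/8 + 0 = 5/8
  P(U=1) = 0 + 1/8 = 1/8
  P(U=2) = 1/4 + 0 = 1/4
Marginal P(V) (column sums):
  P(V=0) = 5/8 + 0 + 1/4 = 7/8
  P(V=1) = 0 + 1/8 + 0 = 1/8

H(U) = -[(5/8)·log₂(5/8) + (1/8)·log₂(1/8) + (1/4)·log₂(1/4)]
  = 0.4238 + 0.3750 + 0.5000
  = 1.2988 bits
H(V) = -[(7/8)·log₂(7/8) + (1/8)·log₂(1/8)]
  = 0.1686 + 0.3750
  = 0.5436 bits
H(U,V) = -[(5/8)·log₂(5/8) + (1/8)·log₂(1/8) + (1/4)·log₂(1/4)]
  = 0.4238 + 0.3750 + 0.5000
  = 1.2988 bits

I(U;V) = H(U) + H(V) - H(U,V)
  = 1.2988 + 0.5436 - 1.2988
  = 0.5436 bits

No. I(U;V) = 0.5436 bits, which is ≤ 1.0 bits.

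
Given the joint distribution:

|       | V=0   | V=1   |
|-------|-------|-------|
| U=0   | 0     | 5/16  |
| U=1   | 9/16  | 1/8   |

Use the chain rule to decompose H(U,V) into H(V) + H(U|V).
By the chain rule: H(U,V) = H(V) + H(U|V)

Marginal P(V) (column sums):
  P(V=0) = 0 + 9/16 = 9/16
  P(V=1) = 5/16 + 1/8 = 7/16
H(V) = -[(9/16)·log₂(9/16) + (7/16)·log₂(7/16)]
  = 0.4669 + 0.5218
  = 0.9887 bits
H(U|V) = -Σ P(U,V)·log₂ P(U|V), where P(U|V) = P(U,V) / P(V)
  (cells with P(U,V) = 0 contribute 0)
  (U=0,V=1): P(U|V) = (5/16)/(7/16) = 5/7;  -(5/16)·log₂(5/7) = 0.1517
  (U=1,V=0): P(U|V) = (9/16)/(9/16) = 1;  -(9/16)·log₂(1) = 0.0000
  (U=1,V=1): P(U|V) = (1/8)/(7/16) = 2/7;  -(1/8)·log₂(2/7) = 0.2259
H(U|V) = 0.1517 + 0.0000 + 0.2259
  = 0.3776 bits

H(U,V) = H(V) + H(U|V) = 0.9887 + 0.3776 = 1.3663 bits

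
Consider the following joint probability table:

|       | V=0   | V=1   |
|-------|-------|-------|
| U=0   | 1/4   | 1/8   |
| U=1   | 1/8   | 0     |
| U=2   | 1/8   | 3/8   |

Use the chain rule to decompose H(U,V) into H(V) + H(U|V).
By the chain rule: H(U,V) = H(V) + H(U|V)

Marginal P(V) (column sums):
  P(V=0) = 1/4 + 1/8 + 1/8 = 1/2
  P(V=1) = 1/8 + 0 + 3/8 = 1/2
H(V) = -[(1/2)·log₂(1/2) + (1/2)·log₂(1/2)]
  = 0.5000 + 0.5000
  = 1.0000 bits
H(U|V) = -Σ P(U,V)·log₂ P(U|V), where P(U|V) = P(U,V) / P(V)
  (cells with P(U,V) = 0 contribute 0)
  (U=0,V=0): P(U|V) = (1/4)/(1/2) = 1/2;  -(1/4)·log₂(1/2) = 0.2500
  (U=0,V=1): P(U|V) = (1/8)/(1/2) = 1/4;  -(1/8)·log₂(1/4) = 0.2500
  (U=1,V=0): P(U|V) = (1/8)/(1/2) = 1/4;  -(1/8)·log₂(1/4) = 0.2500
  (U=2,V=0): P(U|V) = (1/8)/(1/2) = 1/4;  -(1/8)·log₂(1/4) = 0.2500
  (U=2,V=1): P(U|V) = (3/8)/(1/2) = 3/4;  -(3/8)·log₂(3/4) = 0.1556
H(U|V) = 0.2500 + 0.2500 + 0.2500 + 0.2500 + 0.1556
  = 1.1556 bits

H(U,V) = H(V) + H(U|V) = 1.0000 + 1.1556 = 2.1556 bits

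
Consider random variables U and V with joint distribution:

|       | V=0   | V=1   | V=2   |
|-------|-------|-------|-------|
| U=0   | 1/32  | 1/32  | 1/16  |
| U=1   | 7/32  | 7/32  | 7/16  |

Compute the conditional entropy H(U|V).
Marginal P(V) (column sums):
  P(V=0) = 1/32 + 7/32 = 1/4
  P(V=1) = 1/32 + 7/32 = 1/4
  P(V=2) = 1/16 + 7/16 = 1/2

H(U|V) = -Σ P(U,V)·log₂ P(U|V), where P(U|V) = P(U,V) / P(V)
  (U=0,V=0): P(U|V) = (1/32)/(1/4) = 1/8;  -(1/32)·log₂(1/8) = 0.0938
  (U=0,V=1): P(U|V) = (1/32)/(1/4) = 1/8;  -(1/32)·log₂(1/8) = 0.0938
  (U=0,V=2): P(U|V) = (1/16)/(1/2) = 1/8;  -(1/16)·log₂(1/8) = 0.1875
  (U=1,V=0): P(U|V) = (7/32)/(1/4) = 7/8;  -(7/32)·log₂(7/8) = 0.0421
  (U=1,V=1): P(U|V) = (7/32)/(1/4) = 7/8;  -(7/32)·log₂(7/8) = 0.0421
  (U=1,V=2): P(U|V) = (7/16)/(1/2) = 7/8;  -(7/16)·log₂(7/8) = 0.0843
H(U|V) = 0.0938 + 0.0938 + 0.1875 + 0.0421 + 0.0421 + 0.0843
  = 0.5436 bits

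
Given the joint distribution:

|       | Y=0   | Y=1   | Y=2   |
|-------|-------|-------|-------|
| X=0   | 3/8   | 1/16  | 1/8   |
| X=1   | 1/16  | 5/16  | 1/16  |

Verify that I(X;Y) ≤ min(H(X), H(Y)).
Marginal P(X) (row sums):
  P(X=0) = 3/8 + 1/16 + 1/8 = 9/16
  P(X=1) = 1/16 + 5/16 + 1/16 = 7/16
Marginal P(Y) (column sums):
  P(Y=0) = 3/8 + 1/16 = 7/16
  P(Y=1) = 1/16 + 5/16 = 3/8
  P(Y=2) = 1/8 + 1/16 = 3/16

H(X) = -[(9/16)·log₂(9/16) + (7/16)·log₂(7/16)]
  = 0.4669 + 0.5218
  = 0.9887 bits
H(Y) = -[(7/16)·log₂(7/16) + (3/8)·log₂(3/8) + (3/16)·log₂(3/16)]
  = 0.5218 + 0.5306 + 0.4528
  = 1.5052 bits
H(X,Y) = -[(3/8)·log₂(3/8) + (1/16)·log₂(1/16) + (1/8)·log₂(1/8) + (1/16)·log₂(1/16) + (5/16)·log₂(5/16) + (1/16)·log₂(1/16)]
  = 0.5306 + 0.2500 + 0.3750 + 0.2500 + 0.5244 + 0.2500
  = 2.1800 bits

I(X;Y) = H(X) + H(Y) - H(X,Y)
  = 0.9887 + 1.5052 - 2.1800
  = 0.3139 bits

min(H(X), H(Y)) = min(0.9887, 1.5052) = 0.9887 bits
Since 0.3139 ≤ 0.9887, the bound is satisfied ✓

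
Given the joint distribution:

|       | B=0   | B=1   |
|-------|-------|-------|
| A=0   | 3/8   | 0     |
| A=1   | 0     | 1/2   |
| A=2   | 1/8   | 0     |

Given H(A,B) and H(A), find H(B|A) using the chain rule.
From the chain rule: H(A,B) = H(A) + H(B|A)
Therefore: H(B|A) = H(A,B) - H(A)

H(A,B) = -[(3/8)·log₂(3/8) + (1/2)·log₂(1/2) + (1/8)·log₂(1/8)]
  = 0.5306 + 0.5000 + 0.3750
  = 1.4056 bits
Marginal P(A) (row sums):
  P(A=0) = 3/8 + 0 = 3/8
  P(A=1) = 0 + 1/2 = 1/2
  P(A=2) = 1/8 + 0 = 1/8
H(A) = -[(3/8)·log₂(3/8) + (1/2)·log₂(1/2) + (1/8)·log₂(1/8)]
  = 0.5306 + 0.5000 + 0.3750
  = 1.4056 bits

H(B|A) = 1.4056 - 1.4056 = 0.0000 bits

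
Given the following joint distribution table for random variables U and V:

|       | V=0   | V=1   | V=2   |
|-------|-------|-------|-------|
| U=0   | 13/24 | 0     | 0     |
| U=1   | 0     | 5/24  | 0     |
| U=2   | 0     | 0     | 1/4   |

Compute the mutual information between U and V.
Marginal P(U) (row sums):
  P(U=0) = 13/24 + 0 + 0 = 13/24
  P(U=1) = 0 + 5/24 + 0 = 5/24
  P(U=2) = 0 + 0 + 1/4 = 1/4
Marginal P(V) (column sums):
  P(V=0) = 13/24 + 0 + 0 = 13/24
  P(V=1) = 0 + 5/24 + 0 = 5/24
  P(V=2) = 0 + 0 + 1/4 = 1/4

H(U) = -[(13/24)·log₂(13/24) + (5/24)·log₂(5/24) + (1/4)·log₂(1/4)]
  = 0.4791 + 0.4715 + 0.5000
  = 1.4506 bits
H(V) = -[(13/24)·log₂(13/24) + (5/24)·log₂(5/24) + (1/4)·log₂(1/4)]
  = 0.4791 + 0.4715 + 0.5000
  = 1.4506 bits
H(U,V) = -[(13/24)·log₂(13/24) + (5/24)·log₂(5/24) + (1/4)·log₂(1/4)]
  = 0.4791 + 0.4715 + 0.5000
  = 1.4506 bits

I(U;V) = H(U) + H(V) - H(U,V)
  = 1.4506 + 1.4506 - 1.4506
  = 1.4506 bits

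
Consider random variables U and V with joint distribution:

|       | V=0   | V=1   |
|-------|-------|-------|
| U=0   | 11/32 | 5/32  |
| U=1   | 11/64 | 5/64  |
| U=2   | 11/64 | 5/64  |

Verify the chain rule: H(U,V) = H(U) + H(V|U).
Left side:
H(U,V) = -[(11/32)·log₂(11/32) + (5/32)·log₂(5/32) + (11/64)·log₂(11/64) + (5/64)·log₂(5/64) + (11/64)·log₂(11/64) + (5/64)·log₂(5/64)]
  = 0.5296 + 0.4184 + 0.4367 + 0.2873 + 0.4367 + 0.2873
  = 2.3960 bits

Right side:
Marginal P(U) (row sums):
  P(U=0) = 11/32 + 5/32 = 1/2
  P(U=1) = 11/64 + 5/64 = 1/4
  P(U=2) = 11/64 + 5/64 = 1/4
H(U) = -[(1/2)·log₂(1/2) + (1/4)·log₂(1/4) + (1/4)·log₂(1/4)]
  = 0.5000 + 0.5000 + 0.5000
  = 1.5000 bits
H(V|U) = -Σ P(U,V)·log₂ P(V|U), where P(V|U) = P(U,V) / P(U)
  (U=0,V=0): P(V|U) = (11/32)/(1/2) = 11/16;  -(11/32)·log₂(11/16) = 0.1858
  (U=0,V=1): P(V|U) = (5/32)/(1/2) = 5/16;  -(5/32)·log₂(5/16) = 0.2622
  (U=1,V=0): P(V|U) = (11/64)/(1/4) = 11/16;  -(11/64)·log₂(11/16) = 0.0929
  (U=1,V=1): P(V|U) = (5/64)/(1/4) = 5/16;  -(5/64)·log₂(5/16) = 0.1311
  (U=2,V=0): P(V|U) = (11/64)/(1/4) = 11/16;  -(11/64)·log₂(11/16) = 0.0929
  (U=2,V=1): P(V|U) = (5/64)/(1/4) = 5/16;  -(5/64)·log₂(5/16) = 0.1311
H(V|U) = 0.1858 + 0.2622 + 0.0929 + 0.1311 + 0.0929 + 0.1311
  = 0.8960 bits
H(U) + H(V|U) = 1.5000 + 0.8960 = 2.3960 bits

Both sides equal 2.3960 bits, so the chain rule holds ✓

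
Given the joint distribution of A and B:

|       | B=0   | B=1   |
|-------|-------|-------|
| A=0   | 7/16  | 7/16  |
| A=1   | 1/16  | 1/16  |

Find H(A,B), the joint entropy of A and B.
H(A,B) = -Σ P(A,B) log₂ P(A,B), summed over the non-zero cells:
H(A,B) = -[(7/16)·log₂(7/16) + (7/16)·log₂(7/16) + (1/16)·log₂(1/16) + (1/16)·log₂(1/16)]
  = 0.5218 + 0.5218 + 0.2500 + 0.2500
  = 1.5436 bits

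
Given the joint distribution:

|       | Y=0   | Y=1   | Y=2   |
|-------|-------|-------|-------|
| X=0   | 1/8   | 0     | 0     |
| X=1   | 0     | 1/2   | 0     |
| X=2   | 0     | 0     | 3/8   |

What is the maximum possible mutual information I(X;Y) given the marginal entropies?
The upper bound on mutual information is I(X;Y) ≤ min(H(X), H(Y)).

Marginal P(X) (row sums):
  P(X=0) = 1/8 + 0 + 0 = 1/8
  P(X=1) = 0 + 1/2 + 0 = 1/2
  P(X=2) = 0 + 0 + 3/8 = 3/8
Marginal P(Y) (column sums):
  P(Y=0) = 1/8 + 0 + 0 = 1/8
  P(Y=1) = 0 + 1/2 + 0 = 1/2
  P(Y=2) = 0 + 0 + 3/8 = 3/8

H(X) = -[(1/8)·log₂(1/8) + (1/2)·log₂(1/2) + (3/8)·log₂(3/8)]
  = 0.3750 + 0.5000 + 0.5306
  = 1.4056 bits
H(Y) = -[(1/8)·log₂(1/8) + (1/2)·log₂(1/2) + (3/8)·log₂(3/8)]
  = 0.3750 + 0.5000 + 0.5306
  = 1.4056 bits

Maximum possible I(X;Y) = min(1.4056, 1.4056) = 1.4056 bits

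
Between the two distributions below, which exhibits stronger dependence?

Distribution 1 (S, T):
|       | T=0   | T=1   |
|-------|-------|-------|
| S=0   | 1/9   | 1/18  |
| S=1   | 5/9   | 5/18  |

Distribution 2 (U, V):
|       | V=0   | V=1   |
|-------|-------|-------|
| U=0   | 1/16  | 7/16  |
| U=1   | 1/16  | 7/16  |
Distribution 1 (S, T):
Marginal P(S) (row sums):
  P(S=0) = 1/9 + 1/18 = 1/6
  P(S=1) = 5/9 + 5/18 = 5/6
Marginal P(T) (column sums):
  P(T=0) = 1/9 + 5/9 = 2/3
  P(T=1) = 1/18 + 5/18 = 1/3

H(S) = -[(1/6)·log₂(1/6) + (5/6)·log₂(5/6)]
  = 0.4308 + 0.2192
  = 0.6500 bits
H(T) = -[(2/3)·log₂(2/3) + (1/3)·log₂(1/3)]
  = 0.3900 + 0.5283
  = 0.9183 bits
H(S,T) = -[(1/9)·log₂(1/9) + (1/18)·log₂(1/18) + (5/9)·log₂(5/9) + (5/18)·log₂(5/18)]
  = 0.3522 + 0.2317 + 0.4711 + 0.5133
  = 1.5683 bits

I(S;T) = H(S) + H(T) - H(S,T)
  = 0.6500 + 0.9183 - 1.5683
  = 0.0000 bits

Distribution 2 (U, V):
Marginal P(U) (row sums):
  P(U=0) = 1/16 + 7/16 = 1/2
  P(U=1) = 1/16 + 7/16 = 1/2
Marginal P(V) (column sums):
  P(V=0) = 1/16 + 1/16 = 1/8
  P(V=1) = 7/16 + 7/16 = 7/8

H(U) = -[(1/2)·log₂(1/2) + (1/2)·log₂(1/2)]
  = 0.5000 + 0.5000
  = 1.0000 bits
H(V) = -[(1/8)·log₂(1/8) + (7/8)·log₂(7/8)]
  = 0.3750 + 0.1686
  = 0.5436 bits
H(U,V) = -[(1/16)·log₂(1/16) + (7/16)·log₂(7/16) + (1/16)·log₂(1/16) + (7/16)·log₂(7/16)]
  = 0.2500 + 0.5218 + 0.2500 + 0.5218
  = 1.5436 bits

I(U;V) = H(U) + H(V) - H(U,V)
  = 1.0000 + 0.5436 - 1.5436
  = 0.0000 bits

Both joint tables factor as the product of their marginals, so I(S;T) = I(U;V) = 0 bits: neither is larger (both pairs are independent).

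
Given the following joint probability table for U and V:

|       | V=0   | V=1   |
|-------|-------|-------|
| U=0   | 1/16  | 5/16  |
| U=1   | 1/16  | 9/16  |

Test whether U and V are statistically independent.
Marginal P(U) (row sums):
  P(U=0) = 1/16 + 5/16 = 3/8
  P(U=1) = 1/16 + 9/16 = 5/8
Marginal P(V) (column sums):
  P(V=0) = 1/16 + 1/16 = 1/8
  P(V=1) = 5/16 + 9/16 = 7/8

U and V are independent iff P(U=i,V=j) = P(U=i)·P(V=j) for every cell.
  P(U=0)·P(V=0) = 3/8 × 1/8 = 3/64, but P(U=0,V=0) = 1/16 ✗

No, U and V are not independent. Quantitatively, I(U;V) > 0:

H(U) = -[(3/8)·log₂(3/8) + (5/8)·log₂(5/8)]
  = 0.5306 + 0.4238
  = 0.9544 bits
H(V) = -[(1/8)·log₂(1/8) + (7/8)·log₂(7/8)]
  = 0.3750 + 0.1686
  = 0.5436 bits
H(U,V) = -[(1/16)·log₂(1/16) + (5/16)·log₂(5/16) + (1/16)·log₂(1/16) + (9/16)·log₂(9/16)]
  = 0.2500 + 0.5244 + 0.2500 + 0.4669
  = 1.4913 bits
I(U;V) = H(U) + H(V) - H(U,V) = 0.9544 + 0.5436 - 1.4913 = 0.0067 bits > 0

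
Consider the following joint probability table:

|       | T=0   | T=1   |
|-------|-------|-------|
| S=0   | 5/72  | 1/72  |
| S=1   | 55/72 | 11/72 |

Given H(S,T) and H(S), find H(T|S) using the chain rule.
From the chain rule: H(S,T) = H(S) + H(T|S)
Therefore: H(T|S) = H(S,T) - H(S)

H(S,T) = -[(5/72)·log₂(5/72) + (1/72)·log₂(1/72) + (55/72)·log₂(55/72) + (11/72)·log₂(11/72)]
  = 0.2672 + 0.0857 + 0.2968 + 0.4141
  = 1.0638 bits
Marginal P(S) (row sums):
  P(S=0) = 5/72 + 1/72 = 1/12
  P(S=1) = 55/72 + 11/72 = 11/12
H(S) = -[(1/12)·log₂(1/12) + (11/12)·log₂(11/12)]
  = 0.2987 + 0.1151
  = 0.4138 bits

H(T|S) = 1.0638 - 0.4138 = 0.6500 bits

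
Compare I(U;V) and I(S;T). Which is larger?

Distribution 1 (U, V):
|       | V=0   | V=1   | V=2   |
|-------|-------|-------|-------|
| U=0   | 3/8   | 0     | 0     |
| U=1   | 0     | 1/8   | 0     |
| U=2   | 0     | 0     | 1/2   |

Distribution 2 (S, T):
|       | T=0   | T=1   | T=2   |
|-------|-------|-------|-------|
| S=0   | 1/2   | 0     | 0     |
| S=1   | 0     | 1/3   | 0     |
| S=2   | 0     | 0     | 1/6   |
Distribution 1 (U, V):
Marginal P(U) (row sums):
  P(U=0) = 3/8 + 0 + 0 = 3/8
  P(U=1) = 0 + 1/8 + 0 = 1/8
  P(U=2) = 0 + 0 + 1/2 = 1/2
Marginal P(V) (column sums):
  P(V=0) = 3/8 + 0 + 0 = 3/8
  P(V=1) = 0 + 1/8 + 0 = 1/8
  P(V=2) = 0 + 0 + 1/2 = 1/2

H(U) = -[(3/8)·log₂(3/8) + (1/8)·log₂(1/8) + (1/2)·log₂(1/2)]
  = 0.5306 + 0.3750 + 0.5000
  = 1.4056 bits
H(V) = -[(3/8)·log₂(3/8) + (1/8)·log₂(1/8) + (1/2)·log₂(1/2)]
  = 0.5306 + 0.3750 + 0.5000
  = 1.4056 bits
H(U,V) = -[(3/8)·log₂(3/8) + (1/8)·log₂(1/8) + (1/2)·log₂(1/2)]
  = 0.5306 + 0.3750 + 0.5000
  = 1.4056 bits

I(U;V) = H(U) + H(V) - H(U,V)
  = 1.4056 + 1.4056 - 1.4056
  = 1.4056 bits

Distribution 2 (S, T):
Marginal P(S) (row sums):
  P(S=0) = 1/2 + 0 + 0 = 1/2
  P(S=1) = 0 + 1/3 + 0 = 1/3
  P(S=2) = 0 + 0 + 1/6 = 1/6
Marginal P(T) (column sums):
  P(T=0) = 1/2 + 0 + 0 = 1/2
  P(T=1) = 0 + 1/3 + 0 = 1/3
  P(T=2) = 0 + 0 + 1/6 = 1/6

H(S) = -[(1/2)·log₂(1/2) + (1/3)·log₂(1/3) + (1/6)·log₂(1/6)]
  = 0.5000 + 0.5283 + 0.4308
  = 1.4591 bits
H(T) = -[(1/2)·log₂(1/2) + (1/3)·log₂(1/3) + (1/6)·log₂(1/6)]
  = 0.5000 + 0.5283 + 0.4308
  = 1.4591 bits
H(S,T) = -[(1/2)·log₂(1/2) + (1/3)·log₂(1/3) + (1/6)·log₂(1/6)]
  = 0.5000 + 0.5283 + 0.4308
  = 1.4591 bits

I(S;T) = H(S) + H(T) - H(S,T)
  = 1.4591 + 1.4591 - 1.4591
  = 1.4591 bits

I(S;T) = 1.4591 bits > I(U;V) = 1.4056 bits, so (S, T) has the higher mutual information (stronger dependence).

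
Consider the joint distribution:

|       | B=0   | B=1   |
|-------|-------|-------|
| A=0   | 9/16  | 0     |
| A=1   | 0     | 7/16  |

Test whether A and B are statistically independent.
Marginal P(A) (row sums):
  P(A=0) = 9/16 + 0 = 9/16
  P(A=1) = 0 + 7/16 = 7/16
Marginal P(B) (column sums):
  P(B=0) = 9/16 + 0 = 9/16
  P(B=1) = 0 + 7/16 = 7/16

A and B are independent iff P(A=i,B=j) = P(A=i)·P(B=j) for every cell.
  P(A=0)·P(B=0) = 9/16 × 9/16 = 81/256, but P(A=0,B=0) = 9/16 ✗

No, A and B are not independent. Quantitatively, I(A;B) > 0:

H(A) = -[(9/16)·log₂(9/16) + (7/16)·log₂(7/16)]
  = 0.4669 + 0.5218
  = 0.9887 bits
H(B) = -[(9/16)·log₂(9/16) + (7/16)·log₂(7/16)]
  = 0.4669 + 0.5218
  = 0.9887 bits
H(A,B) = -[(9/16)·log₂(9/16) + (7/16)·log₂(7/16)]
  = 0.4669 + 0.5218
  = 0.9887 bits
I(A;B) = H(A) + H(B) - H(A,B) = 0.9887 + 0.9887 - 0.9887 = 0.9887 bits > 0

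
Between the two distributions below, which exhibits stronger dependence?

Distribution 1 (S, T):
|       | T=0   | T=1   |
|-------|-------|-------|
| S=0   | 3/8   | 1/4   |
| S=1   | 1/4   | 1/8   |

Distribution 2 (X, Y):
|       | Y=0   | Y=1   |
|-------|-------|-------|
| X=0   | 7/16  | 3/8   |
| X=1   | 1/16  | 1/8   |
Distribution 1 (S, T):
Marginal P(S) (row sums):
  P(S=0) = 3/8 + 1/4 = 5/8
  P(S=1) = 1/4 + 1/8 = 3/8
Marginal P(T) (column sums):
  P(T=0) = 3/8 + 1/4 = 5/8
  P(T=1) = 1/4 + 1/8 = 3/8

H(S) = -[(5/8)·log₂(5/8) + (3/8)·log₂(3/8)]
  = 0.4238 + 0.5306
  = 0.9544 bits
H(T) = -[(5/8)·log₂(5/8) + (3/8)·log₂(3/8)]
  = 0.4238 + 0.5306
  = 0.9544 bits
H(S,T) = -[(3/8)·log₂(3/8) + (1/4)·log₂(1/4) + (1/4)·log₂(1/4) + (1/8)·log₂(1/8)]
  = 0.5306 + 0.5000 + 0.5000 + 0.3750
  = 1.9056 bits

I(S;T) = H(S) + H(T) - H(S,T)
  = 0.9544 + 0.9544 - 1.9056
  = 0.0032 bits

Distribution 2 (X, Y):
Marginal P(X) (row sums):
  P(X=0) = 7/16 + 3/8 = 13/16
  P(X=1) = 1/16 + 1/8 = 3/16
Marginal P(Y) (column sums):
  P(Y=0) = 7/16 + 1/16 = 1/2
  P(Y=1) = 3/8 + 1/8 = 1/2

H(X) = -[(13/16)·log₂(13/16) + (3/16)·log₂(3/16)]
  = 0.2434 + 0.4528
  = 0.6962 bits
H(Y) = -[(1/2)·log₂(1/2) + (1/2)·log₂(1/2)]
  = 0.5000 + 0.5000
  = 1.0000 bits
H(X,Y) = -[(7/16)·log₂(7/16) + (3/8)·log₂(3/8) + (1/16)·log₂(1/16) + (1/8)·log₂(1/8)]
  = 0.5218 + 0.5306 + 0.2500 + 0.3750
  = 1.6774 bits

I(X;Y) = H(X) + H(Y) - H(X,Y)
  = 0.6962 + 1.0000 - 1.6774
  = 0.0188 bits

I(X;Y) = 0.0188 bits > I(S;T) = 0.0032 bits, so (X, Y) has the higher mutual information (stronger dependence).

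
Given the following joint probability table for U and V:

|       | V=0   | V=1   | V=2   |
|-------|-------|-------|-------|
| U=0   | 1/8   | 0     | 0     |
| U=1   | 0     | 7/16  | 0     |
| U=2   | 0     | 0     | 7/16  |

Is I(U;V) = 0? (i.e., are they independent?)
Marginal P(U) (row sums):
  P(U=0) = 1/8 + 0 + 0 = 1/8
  P(U=1) = 0 + 7/16 + 0 = 7/16
  P(U=2) = 0 + 0 + 7/16 = 7/16
Marginal P(V) (column sums):
  P(V=0) = 1/8 + 0 + 0 = 1/8
  P(V=1) = 0 + 7/16 + 0 = 7/16
  P(V=2) = 0 + 0 + 7/16 = 7/16

U and V are independent iff P(U=i,V=j) = P(U=i)·P(V=j) for every cell.
  P(U=0)·P(V=0) = 1/8 × 1/8 = 1/64, but P(U=0,V=0) = 1/8 ✗

No, U and V are not independent. Quantitatively, I(U;V) > 0:

H(U) = -[(1/8)·log₂(1/8) + (7/16)·log₂(7/16) + (7/16)·log₂(7/16)]
  = 0.3750 + 0.5218 + 0.5218
  = 1.4186 bits
H(V) = -[(1/8)·log₂(1/8) + (7/16)·log₂(7/16) + (7/16)·log₂(7/16)]
  = 0.3750 + 0.5218 + 0.5218
  = 1.4186 bits
H(U,V) = -[(1/8)·log₂(1/8) + (7/16)·log₂(7/16) + (7/16)·log₂(7/16)]
  = 0.3750 + 0.5218 + 0.5218
  = 1.4186 bits
I(U;V) = H(U) + H(V) - H(U,V) = 1.4186 + 1.4186 - 1.4186 = 1.4186 bits > 0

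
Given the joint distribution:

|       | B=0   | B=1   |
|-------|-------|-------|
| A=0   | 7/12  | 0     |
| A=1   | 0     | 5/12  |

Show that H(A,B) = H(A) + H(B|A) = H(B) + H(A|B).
Marginal P(A) (row sums):
  P(A=0) = 7/12 + 0 = 7/12
  P(A=1) = 0 + 5/12 = 5/12
Marginal P(B) (column sums):
  P(B=0) = 7/12 + 0 = 7/12
  P(B=1) = 0 + 5/12 = 5/12

Decomposition 1: H(A) + H(B|A)
H(A) = -[(7/12)·log₂(7/12) + (5/12)·log₂(5/12)]
  = 0.4536 + 0.5263
  = 0.9799 bits
H(B|A) = -Σ P(A,B)·log₂ P(B|A), where P(B|A) = P(A,B) / P(A)
  (cells with P(A,B) = 0 contribute 0)
  (A=0,B=0): P(B|A) = (7/12)/(7/12) = 1;  -(7/12)·log₂(1) = 0.0000
  (A=1,B=1): P(B|A) = (5/12)/(5/12) = 1;  -(5/12)·log₂(1) = 0.0000
H(B|A) = 0.0000 + 0.0000
  = 0.0000 bits
H(A) + H(B|A) = 0.9799 + 0.0000 = 0.9799 bits

Decomposition 2: H(B) + H(A|B)
H(B) = -[(7/12)·log₂(7/12) + (5/12)·log₂(5/12)]
  = 0.4536 + 0.5263
  = 0.9799 bits
H(A|B) = -Σ P(A,B)·log₂ P(A|B), where P(A|B) = P(A,B) / P(B)
  (cells with P(A,B) = 0 contribute 0)
  (A=0,B=0): P(A|B) = (7/12)/(7/12) = 1;  -(7/12)·log₂(1) = 0.0000
  (A=1,B=1): P(A|B) = (5/12)/(5/12) = 1;  -(5/12)·log₂(1) = 0.0000
H(A|B) = 0.0000 + 0.0000
  = 0.0000 bits
H(B) + H(A|B) = 0.9799 + 0.0000 = 0.9799 bits

Direct computation of the joint entropy:
H(A,B) = -[(7/12)·log₂(7/12) + (5/12)·log₂(5/12)]
  = 0.4536 + 0.5263
  = 0.9799 bits

All three agree: H(A,B) = 0.9799 bits ✓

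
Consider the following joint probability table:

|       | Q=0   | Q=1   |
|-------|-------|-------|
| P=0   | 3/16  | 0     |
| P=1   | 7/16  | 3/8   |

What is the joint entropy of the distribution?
H(P,Q) = -Σ P(P,Q) log₂ P(P,Q), summed over the non-zero cells:
H(P,Q) = -[(3/16)·log₂(3/16) + (7/16)·log₂(7/16) + (3/8)·log₂(3/8)]
  = 0.4528 + 0.5218 + 0.5306
  = 1.5052 bits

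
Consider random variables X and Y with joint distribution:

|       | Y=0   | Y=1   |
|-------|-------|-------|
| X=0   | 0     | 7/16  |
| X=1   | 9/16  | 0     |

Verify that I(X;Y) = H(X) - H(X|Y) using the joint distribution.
Left side, from I(X;Y) = H(X) + H(Y) - H(X,Y):
Marginal P(X) (row sums):
  P(X=0) = 0 + 7/16 = 7/16
  P(X=1) = 9/16 + 0 = 9/16
Marginal P(Y) (column sums):
  P(Y=0) = 0 + 9/16 = 9/16
  P(Y=1) = 7/16 + 0 = 7/16

H(X) = -[(7/16)·log₂(7/16) + (9/16)·log₂(9/16)]
  = 0.5218 + 0.4669
  = 0.9887 bits
H(Y) = -[(9/16)·log₂(9/16) + (7/16)·log₂(7/16)]
  = 0.4669 + 0.5218
  = 0.9887 bits
H(X,Y) = -[(7/16)·log₂(7/16) + (9/16)·log₂(9/16)]
  = 0.5218 + 0.4669
  = 0.9887 bits

I(X;Y) = H(X) + H(Y) - H(X,Y)
  = 0.9887 + 0.9887 - 0.9887
  = 0.9887 bits

Right side, with H(X|Y) computed directly from the conditional probabilities:
H(X|Y) = -Σ P(X,Y)·log₂ P(X|Y), where P(X|Y) = P(X,Y) / P(Y)
  (cells with P(X,Y) = 0 contribute 0)
  (X=0,Y=1): P(X|Y) = (7/16)/(7/16) = 1;  -(7/16)·log₂(1) = 0.0000
  (X=1,Y=0): P(X|Y) = (9/16)/(9/16) = 1;  -(9/16)·log₂(1) = 0.0000
H(X|Y) = 0.0000 + 0.0000
  = 0.0000 bits
H(X) - H(X|Y) = 0.9887 - 0.0000 = 0.9887 bits

Both sides equal 0.9887 bits, so I(X;Y) = H(X) - H(X|Y) ✓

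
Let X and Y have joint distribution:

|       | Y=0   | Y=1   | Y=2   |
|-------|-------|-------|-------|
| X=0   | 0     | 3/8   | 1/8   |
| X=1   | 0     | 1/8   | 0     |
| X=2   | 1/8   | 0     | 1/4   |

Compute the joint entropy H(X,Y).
H(X,Y) = -Σ P(X,Y) log₂ P(X,Y), summed over the non-zero cells:
H(X,Y) = -[(3/8)·log₂(3/8) + (1/8)·log₂(1/8) + (1/8)·log₂(1/8) + (1/8)·log₂(1/8) + (1/4)·log₂(1/4)]
  = 0.5306 + 0.3750 + 0.3750 + 0.3750 + 0.5000
  = 2.1556 bits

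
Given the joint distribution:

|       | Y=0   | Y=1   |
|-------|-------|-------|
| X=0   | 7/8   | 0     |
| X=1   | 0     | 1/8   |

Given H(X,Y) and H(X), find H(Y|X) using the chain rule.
From the chain rule: H(X,Y) = H(X) + H(Y|X)
Therefore: H(Y|X) = H(X,Y) - H(X)

H(X,Y) = -[(7/8)·log₂(7/8) + (1/8)·log₂(1/8)]
  = 0.1686 + 0.3750
  = 0.5436 bits
Marginal P(X) (row sums):
  P(X=0) = 7/8 + 0 = 7/8
  P(X=1) = 0 + 1/8 = 1/8
H(X) = -[(7/8)·log₂(7/8) + (1/8)·log₂(1/8)]
  = 0.1686 + 0.3750
  = 0.5436 bits

H(Y|X) = 0.5436 - 0.5436 = 0.0000 bits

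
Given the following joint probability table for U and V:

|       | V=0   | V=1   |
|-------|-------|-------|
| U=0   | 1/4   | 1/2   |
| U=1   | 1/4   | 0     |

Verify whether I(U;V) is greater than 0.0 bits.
Marginal P(U) (row sums):
  P(U=0) = 1/4 + 1/2 = 3/4
  P(U=1) = 1/4 + 0 = 1/4
Marginal P(V) (column sums):
  P(V=0) = 1/4 + 1/4 = 1/2
  P(V=1) = 1/2 + 0 = 1/2

H(U) = -[(3/4)·log₂(3/4) + (1/4)·log₂(1/4)]
  = 0.3113 + 0.5000
  = 0.8113 bits
H(V) = -[(1/2)·log₂(1/2) + (1/2)·log₂(1/2)]
  = 0.5000 + 0.5000
  = 1.0000 bits
H(U,V) = -[(1/4)·log₂(1/4) + (1/2)·log₂(1/2) + (1/4)·log₂(1/4)]
  = 0.5000 + 0.5000 + 0.5000
  = 1.5000 bits

I(U;V) = H(U) + H(V) - H(U,V)
  = 0.8113 + 1.0000 - 1.5000
  = 0.3113 bits

Yes. I(U;V) = 0.3113 bits, which is > 0.0 bits.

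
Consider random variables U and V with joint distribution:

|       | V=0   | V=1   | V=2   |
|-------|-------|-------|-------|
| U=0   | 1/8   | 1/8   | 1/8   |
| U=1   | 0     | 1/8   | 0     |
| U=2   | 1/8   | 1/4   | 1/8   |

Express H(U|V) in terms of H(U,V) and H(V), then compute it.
H(U|V) = H(U,V) - H(V)

Marginal P(V) (column sums):
  P(V=0) = 1/8 + 0 + 1/8 = 1/4
  P(V=1) = 1/8 + 1/8 + 1/4 = 1/2
  P(V=2) = 1/8 + 0 + 1/8 = 1/4

H(U,V) = -[(1/8)·log₂(1/8) + (1/8)·log₂(1/8) + (1/8)·log₂(1/8) + (1/8)·log₂(1/8) + (1/8)·log₂(1/8) + (1/4)·log₂(1/4) + (1/8)·log₂(1/8)]
  = 0.3750 + 0.3750 + 0.3750 + 0.3750 + 0.3750 + 0.5000 + 0.3750
  = 2.7500 bits
H(V) = -[(1/4)·log₂(1/4) + (1/2)·log₂(1/2) + (1/4)·log₂(1/4)]
  = 0.5000 + 0.5000 + 0.5000
  = 1.5000 bits

H(U|V) = 2.7500 - 1.5000 = 1.2500 bits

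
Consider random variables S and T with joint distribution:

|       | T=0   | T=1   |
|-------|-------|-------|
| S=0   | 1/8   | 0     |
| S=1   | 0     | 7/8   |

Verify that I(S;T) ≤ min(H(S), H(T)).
Marginal P(S) (row sums):
  P(S=0) = 1/8 + 0 = 1/8
  P(S=1) = 0 + 7/8 = 7/8
Marginal P(T) (column sums):
  P(T=0) = 1/8 + 0 = 1/8
  P(T=1) = 0 + 7/8 = 7/8

H(S) = -[(1/8)·log₂(1/8) + (7/8)·log₂(7/8)]
  = 0.3750 + 0.1686
  = 0.5436 bits
H(T) = -[(1/8)·log₂(1/8) + (7/8)·log₂(7/8)]
  = 0.3750 + 0.1686
  = 0.5436 bits
H(S,T) = -[(1/8)·log₂(1/8) + (7/8)·log₂(7/8)]
  = 0.3750 + 0.1686
  = 0.5436 bits

I(S;T) = H(S) + H(T) - H(S,T)
  = 0.5436 + 0.5436 - 0.5436
  = 0.5436 bits

min(H(S), H(T)) = min(0.5436, 0.5436) = 0.5436 bits
Since 0.5436 ≤ 0.5436, the bound is satisfied ✓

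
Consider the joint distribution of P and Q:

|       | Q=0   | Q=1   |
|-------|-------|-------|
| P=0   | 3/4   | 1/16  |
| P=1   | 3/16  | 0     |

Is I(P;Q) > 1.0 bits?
Marginal P(P) (row sums):
  P(P=0) = 3/4 + 1/16 = 13/16
  P(P=1) = 3/16 + 0 = 3/16
Marginal P(Q) (column sums):
  P(Q=0) = 3/4 + 3/16 = 15/16
  P(Q=1) = 1/16 + 0 = 1/16

H(P) = -[(13/16)·log₂(13/16) + (3/16)·log₂(3/16)]
  = 0.2434 + 0.4528
  = 0.6962 bits
H(Q) = -[(15/16)·log₂(15/16) + (1/16)·log₂(1/16)]
  = 0.0873 + 0.2500
  = 0.3373 bits
H(P,Q) = -[(3/4)·log₂(3/4) + (1/16)·log₂(1/16) + (3/16)·log₂(3/16)]
  = 0.3113 + 0.2500 + 0.4528
  = 1.0141 bits

I(P;Q) = H(P) + H(Q) - H(P,Q)
  = 0.6962 + 0.3373 - 1.0141
  = 0.0194 bits

No. I(P;Q) = 0.0194 bits, which is ≤ 1.0 bits.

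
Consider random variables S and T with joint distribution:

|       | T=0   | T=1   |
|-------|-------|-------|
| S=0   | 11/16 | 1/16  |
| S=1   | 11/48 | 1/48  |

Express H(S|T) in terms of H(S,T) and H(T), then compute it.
H(S|T) = H(S,T) - H(T)

Marginal P(T) (column sums):
  P(T=0) = 11/16 + 11/48 = 11/12
  P(T=1) = 1/16 + 1/48 = 1/12

H(S,T) = -[(11/16)·log₂(11/16) + (1/16)·log₂(1/16) + (11/48)·log₂(11/48) + (1/48)·log₂(1/48)]
  = 0.3716 + 0.2500 + 0.4871 + 0.1164
  = 1.2251 bits
H(T) = -[(11/12)·log₂(11/12) + (1/12)·log₂(1/12)]
  = 0.1151 + 0.2987
  = 0.4138 bits

H(S|T) = 1.2251 - 0.4138 = 0.8113 bits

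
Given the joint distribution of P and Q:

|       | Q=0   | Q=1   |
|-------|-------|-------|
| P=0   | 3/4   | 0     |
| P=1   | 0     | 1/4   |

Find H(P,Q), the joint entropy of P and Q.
H(P,Q) = -Σ P(P,Q) log₂ P(P,Q), summed over the non-zero cells:
H(P,Q) = -[(3/4)·log₂(3/4) + (1/4)·log₂(1/4)]
  = 0.3113 + 0.5000
  = 0.8113 bits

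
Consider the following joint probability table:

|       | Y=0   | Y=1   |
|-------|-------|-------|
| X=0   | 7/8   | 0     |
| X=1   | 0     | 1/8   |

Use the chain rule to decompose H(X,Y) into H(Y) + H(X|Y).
By the chain rule: H(X,Y) = H(Y) + H(X|Y)

Marginal P(Y) (column sums):
  P(Y=0) = 7/8 + 0 = 7/8
  P(Y=1) = 0 + 1/8 = 1/8
H(Y) = -[(7/8)·log₂(7/8) + (1/8)·log₂(1/8)]
  = 0.1686 + 0.3750
  = 0.5436 bits
H(X|Y) = -Σ P(X,Y)·log₂ P(X|Y), where P(X|Y) = P(X,Y) / P(Y)
  (cells with P(X,Y) = 0 contribute 0)
  (X=0,Y=0): P(X|Y) = (7/8)/(7/8) = 1;  -(7/8)·log₂(1) = 0.0000
  (X=1,Y=1): P(X|Y) = (1/8)/(1/8) = 1;  -(1/8)·log₂(1) = 0.0000
H(X|Y) = 0.0000 + 0.0000
  = 0.0000 bits

H(X,Y) = H(Y) + H(X|Y) = 0.5436 + 0.0000 = 0.5436 bits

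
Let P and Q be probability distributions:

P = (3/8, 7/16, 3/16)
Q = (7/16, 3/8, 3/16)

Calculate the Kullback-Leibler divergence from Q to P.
D(P||Q) = Σ P(i) log₂(P(i)/Q(i))
  i=0: (3/8) × log₂((3/8)/(7/16)) = (3/8) × log₂(6/7) = -0.0834
  i=1: (7/16) × log₂((7/16)/(3/8)) = (7/16) × log₂(7/6) = 0.0973
  i=2: (3/16) × log₂((3/16)/(3/16)) = (3/16) × log₂(1) = 0.0000
D(P||Q) = -0.0834 + 0.0973 + 0.0000
  = 0.0139 bits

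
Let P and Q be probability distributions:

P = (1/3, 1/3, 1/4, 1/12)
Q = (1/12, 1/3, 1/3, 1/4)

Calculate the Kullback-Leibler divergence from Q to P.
D(P||Q) = Σ P(i) log₂(P(i)/Q(i))
  i=0: (1/3) × log₂((1/3)/(1/12)) = (1/3) × log₂(4) = 0.6667
  i=1: (1/3) × log₂((1/3)/(1/3)) = (1/3) × log₂(1) = 0.0000
  i=2: (1/4) × log₂((1/4)/(1/3)) = (1/4) × log₂(3/4) = -0.1038
  i=3: (1/12) × log₂((1/12)/(1/4)) = (1/12) × log₂(1/3) = -0.1321
D(P||Q) = 0.6667 + 0.0000 - 0.1038 - 0.1321
  = 0.4308 bits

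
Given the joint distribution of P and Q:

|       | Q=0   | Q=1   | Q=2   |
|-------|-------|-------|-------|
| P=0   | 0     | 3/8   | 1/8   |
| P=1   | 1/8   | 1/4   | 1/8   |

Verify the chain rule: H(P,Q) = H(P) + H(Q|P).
Left side:
H(P,Q) = -[(3/8)·log₂(3/8) + (1/8)·log₂(1/8) + (1/8)·log₂(1/8) + (1/4)·log₂(1/4) + (1/8)·log₂(1/8)]
  = 0.5306 + 0.3750 + 0.3750 + 0.5000 + 0.3750
  = 2.1556 bits

Right side:
Marginal P(P) (row sums):
  P(P=0) = 0 + 3/8 + 1/8 = 1/2
  P(P=1) = 1/8 + 1/4 + 1/8 = 1/2
H(P) = -[(1/2)·log₂(1/2) + (1/2)·log₂(1/2)]
  = 0.5000 + 0.5000
  = 1.0000 bits
H(Q|P) = -Σ P(P,Q)·log₂ P(Q|P), where P(Q|P) = P(P,Q) / P(P)
  (cells with P(P,Q) = 0 contribute 0)
  (P=0,Q=1): P(Q|P) = (3/8)/(1/2) = 3/4;  -(3/8)·log₂(3/4) = 0.1556
  (P=0,Q=2): P(Q|P) = (1/8)/(1/2) = 1/4;  -(1/8)·log₂(1/4) = 0.2500
  (P=1,Q=0): P(Q|P) = (1/8)/(1/2) = 1/4;  -(1/8)·log₂(1/4) = 0.2500
  (P=1,Q=1): P(Q|P) = (1/4)/(1/2) = 1/2;  -(1/4)·log₂(1/2) = 0.2500
  (P=1,Q=2): P(Q|P) = (1/8)/(1/2) = 1/4;  -(1/8)·log₂(1/4) = 0.2500
H(Q|P) = 0.1556 + 0.2500 + 0.2500 + 0.2500 + 0.2500
  = 1.1556 bits
H(P) + H(Q|P) = 1.0000 + 1.1556 = 2.1556 bits

Both sides equal 2.1556 bits, so the chain rule holds ✓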